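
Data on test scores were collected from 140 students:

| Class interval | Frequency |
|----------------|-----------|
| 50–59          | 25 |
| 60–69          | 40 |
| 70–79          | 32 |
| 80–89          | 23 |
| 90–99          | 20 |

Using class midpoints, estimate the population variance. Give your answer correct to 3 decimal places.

169.852

Midpoints: 54.5, 64.5, 74.5, 84.5, 94.5
n = 140, Σfm = 10160, mean = 72.5714
Σfm² = 761105
Σf(m − x̄)² = Σfm² − (Σfm)²/n = 761105 − 10160²/140 = 23779.2857
Population variance = 23779.2857 / 140 = 169.8520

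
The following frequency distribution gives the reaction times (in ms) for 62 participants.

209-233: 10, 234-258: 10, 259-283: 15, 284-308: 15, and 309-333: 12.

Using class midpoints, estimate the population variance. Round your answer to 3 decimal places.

1125.943

Midpoints: 221, 246, 271, 296, 321
n = 62, Σfm = 17027, mean = 274.6290
Σfm² = 4745917
Σf(m − x̄)² = Σfm² − (Σfm)²/n = 4745917 − 17027²/62 = 69808.4677
Population variance = 69808.4677 / 62 = 1125.9430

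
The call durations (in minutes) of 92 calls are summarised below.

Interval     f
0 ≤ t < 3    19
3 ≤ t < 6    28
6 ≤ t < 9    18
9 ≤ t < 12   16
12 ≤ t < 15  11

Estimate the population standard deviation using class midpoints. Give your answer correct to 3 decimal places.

3.900

Midpoints: 1.5, 4.5, 7.5, 10.5, 13.5
n = 92, Σfm = 606, mean = 6.5870
Σfm² = 5391
Σf(m − x̄)² = Σfm² − (Σfm)²/n = 5391 − 606²/92 = 1399.3043
Population variance = 1399.3043 / 92 = 15.2098
Standard deviation = √15.2098 = 3.9000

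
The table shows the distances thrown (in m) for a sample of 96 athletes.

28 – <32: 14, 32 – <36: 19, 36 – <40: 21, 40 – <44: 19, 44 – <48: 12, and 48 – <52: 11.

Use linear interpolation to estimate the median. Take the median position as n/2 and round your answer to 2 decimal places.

38.86

Cumulative frequencies: 14, 33, 54, 73, 85, 96
n = 96; position = n/2 = 48.
This falls in the class 36 – <40: L = 36, F = 33, f = 21, h = 4.
Median ≈ 36 + ((48 − 33) / 21) × 4 = 38.8571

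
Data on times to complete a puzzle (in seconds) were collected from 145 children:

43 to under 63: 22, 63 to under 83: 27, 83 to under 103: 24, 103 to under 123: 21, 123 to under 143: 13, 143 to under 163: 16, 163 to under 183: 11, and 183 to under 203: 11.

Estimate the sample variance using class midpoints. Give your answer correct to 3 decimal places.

1885.172

Midpoints: 53, 73, 93, 113, 133, 153, 173, 193
n = 145, Σfm = 15945, mean = 109.9655
Σfm² = 2024865
Σf(m − x̄)² = Σfm² − (Σfm)²/n = 2024865 − 15945²/145 = 271464.8276
Sample variance = 271464.8276 / 144 = 1885.1724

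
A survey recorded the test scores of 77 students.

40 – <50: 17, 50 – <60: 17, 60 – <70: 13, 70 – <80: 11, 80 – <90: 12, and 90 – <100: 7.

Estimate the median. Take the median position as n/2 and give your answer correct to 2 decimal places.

Cumulative frequencies: 17, 34, 47, 58, 70, 77
n = 77; position = n/2 = 38.5.
This falls in the class 60 – <70: L = 60, F = 34, f = 13, h = 10.
Median ≈ 60 + ((38.5 − 34) / 13) × 10 = 63.4615

63.46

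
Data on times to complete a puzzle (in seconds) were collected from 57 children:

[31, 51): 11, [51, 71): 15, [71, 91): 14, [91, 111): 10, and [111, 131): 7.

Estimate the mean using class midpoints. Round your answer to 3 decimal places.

76.439

Midpoints: 41, 61, 81, 101, 121
Σfm = 11×41 + 15×61 + 14×81 + 10×101 + 7×121 = 4357
n = Σf = 57
Mean = 4357 / 57 = 76.4386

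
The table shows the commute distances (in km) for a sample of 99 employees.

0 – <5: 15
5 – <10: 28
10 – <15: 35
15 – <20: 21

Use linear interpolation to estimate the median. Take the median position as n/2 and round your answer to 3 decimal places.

Cumulative frequencies: 15, 43, 78, 99
n = 99; position = n/2 = 49.5.
This falls in the class 10 – <15: L = 10, F = 43, f = 35, h = 5.
Median ≈ 10 + ((49.5 − 43) / 35) × 5 = 10.9286

10.929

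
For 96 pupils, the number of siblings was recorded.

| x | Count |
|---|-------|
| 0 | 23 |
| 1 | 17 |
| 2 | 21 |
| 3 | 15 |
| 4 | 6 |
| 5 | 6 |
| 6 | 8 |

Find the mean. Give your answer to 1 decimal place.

Values: 0, 1, 2, 3, 4, 5, 6
Σfx = 23×0 + 17×1 + 21×2 + 15×3 + 6×4 + 6×5 + 8×6 = 206
n = Σf = 96
Mean = 206 / 96 = 2.1458

2.1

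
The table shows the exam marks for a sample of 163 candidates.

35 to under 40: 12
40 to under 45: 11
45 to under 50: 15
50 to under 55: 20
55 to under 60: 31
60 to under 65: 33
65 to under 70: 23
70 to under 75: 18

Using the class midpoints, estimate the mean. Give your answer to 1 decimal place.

57.6

Midpoints: 37.5, 42.5, 47.5, 52.5, 57.5, 62.5, 67.5, 72.5
Σfm = 12×37.5 + 11×42.5 + 15×47.5 + 20×52.5 + 31×57.5 + 33×62.5 + 23×67.5 + 18×72.5 = 9382.5
n = Σf = 163
Mean = 9382.5 / 163 = 57.5613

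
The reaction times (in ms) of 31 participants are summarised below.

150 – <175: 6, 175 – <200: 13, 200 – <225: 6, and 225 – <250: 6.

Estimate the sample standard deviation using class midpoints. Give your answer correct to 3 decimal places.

Midpoints: 162.5, 187.5, 212.5, 237.5
n = 31, Σfm = 6112.5, mean = 197.1774
Σfm² = 1224843.75
Σf(m − x̄)² = Σfm² − (Σfm)²/n = 1224843.75 − 6112.5²/31 = 19596.7742
Sample variance = 19596.7742 / 30 = 653.2258
Standard deviation = √653.2258 = 25.5583

25.558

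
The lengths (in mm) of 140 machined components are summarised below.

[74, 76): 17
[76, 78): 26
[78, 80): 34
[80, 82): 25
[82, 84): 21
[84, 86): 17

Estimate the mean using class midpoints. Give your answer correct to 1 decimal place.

79.8

Midpoints: 75, 77, 79, 81, 83, 85
Σfm = 17×75 + 26×77 + 34×79 + 25×81 + 21×83 + 17×85 = 11176
n = Σf = 140
Mean = 11176 / 140 = 79.8286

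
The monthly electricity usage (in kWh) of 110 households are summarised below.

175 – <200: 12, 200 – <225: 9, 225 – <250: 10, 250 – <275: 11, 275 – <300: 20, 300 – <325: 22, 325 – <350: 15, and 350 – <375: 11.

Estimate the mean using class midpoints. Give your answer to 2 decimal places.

Midpoints: 187.5, 212.5, 237.5, 262.5, 287.5, 312.5, 337.5, 362.5
Σfm = 12×187.5 + 9×212.5 + 10×237.5 + 11×262.5 + 20×287.5 + 22×312.5 + 15×337.5 + 11×362.5 = 31100
n = Σf = 110
Mean = 31100 / 110 = 282.7273

282.73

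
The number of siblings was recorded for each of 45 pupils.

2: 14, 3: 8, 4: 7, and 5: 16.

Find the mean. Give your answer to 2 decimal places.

3.56

Values: 2, 3, 4, 5
Σfx = 14×2 + 8×3 + 7×4 + 16×5 = 160
n = Σf = 45
Mean = 160 / 45 = 3.5556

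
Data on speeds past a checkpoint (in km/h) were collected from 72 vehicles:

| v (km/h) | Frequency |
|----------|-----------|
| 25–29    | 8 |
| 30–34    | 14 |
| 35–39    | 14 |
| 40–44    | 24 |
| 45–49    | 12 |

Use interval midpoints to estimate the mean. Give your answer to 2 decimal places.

38.25

Midpoints: 27, 32, 37, 42, 47
Σfm = 8×27 + 14×32 + 14×37 + 24×42 + 12×47 = 2754
n = Σf = 72
Mean = 2754 / 72 = 38.2500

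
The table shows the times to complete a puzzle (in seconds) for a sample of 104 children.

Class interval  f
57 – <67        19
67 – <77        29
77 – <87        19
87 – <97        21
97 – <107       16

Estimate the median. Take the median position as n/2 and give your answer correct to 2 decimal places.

79.11

Cumulative frequencies: 19, 48, 67, 88, 104
n = 104; position = n/2 = 52.
This falls in the class 77 – <87: L = 77, F = 48, f = 19, h = 10.
Median ≈ 77 + ((52 − 48) / 19) × 10 = 79.1053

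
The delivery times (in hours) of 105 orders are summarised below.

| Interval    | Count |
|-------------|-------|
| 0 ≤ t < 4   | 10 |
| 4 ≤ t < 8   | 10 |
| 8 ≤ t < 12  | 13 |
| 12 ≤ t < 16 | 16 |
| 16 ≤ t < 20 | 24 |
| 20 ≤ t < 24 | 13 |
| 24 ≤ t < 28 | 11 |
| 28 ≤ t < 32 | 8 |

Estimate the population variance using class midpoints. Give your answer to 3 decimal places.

Midpoints: 2, 6, 10, 14, 18, 22, 26, 30
n = 105, Σfm = 1678, mean = 15.9810
Σfm² = 33540
Σf(m − x̄)² = Σfm² − (Σfm)²/n = 33540 − 1678²/105 = 6723.9619
Population variance = 6723.9619 / 105 = 64.0377

64.038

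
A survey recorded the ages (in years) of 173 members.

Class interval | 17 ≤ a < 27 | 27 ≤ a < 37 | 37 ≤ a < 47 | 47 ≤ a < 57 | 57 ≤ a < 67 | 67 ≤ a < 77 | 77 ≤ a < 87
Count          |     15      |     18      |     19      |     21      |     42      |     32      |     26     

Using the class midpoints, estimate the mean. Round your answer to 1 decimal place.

Midpoints: 22, 32, 42, 52, 62, 72, 82
Σfm = 15×22 + 18×32 + 19×42 + 21×52 + 42×62 + 32×72 + 26×82 = 9836
n = Σf = 173
Mean = 9836 / 173 = 56.8555

56.9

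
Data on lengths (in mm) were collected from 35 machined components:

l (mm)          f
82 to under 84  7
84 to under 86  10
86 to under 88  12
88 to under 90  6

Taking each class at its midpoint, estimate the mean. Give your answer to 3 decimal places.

85.971

Midpoints: 83, 85, 87, 89
Σfm = 7×83 + 10×85 + 12×87 + 6×89 = 3009
n = Σf = 35
Mean = 3009 / 35 = 85.9714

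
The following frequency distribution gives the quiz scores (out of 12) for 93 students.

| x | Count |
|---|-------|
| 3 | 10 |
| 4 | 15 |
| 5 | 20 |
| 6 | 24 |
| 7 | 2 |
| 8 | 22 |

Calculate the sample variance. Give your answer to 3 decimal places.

2.691

Values: 3, 4, 5, 6, 7, 8
n = 93, Σfx = 524, mean = 5.6344
Σfx² = 3200
Σf(x − x̄)² = Σfx² − (Σfx)²/n = 3200 − 524²/93 = 247.5699
Sample variance = 247.5699 / 92 = 2.6910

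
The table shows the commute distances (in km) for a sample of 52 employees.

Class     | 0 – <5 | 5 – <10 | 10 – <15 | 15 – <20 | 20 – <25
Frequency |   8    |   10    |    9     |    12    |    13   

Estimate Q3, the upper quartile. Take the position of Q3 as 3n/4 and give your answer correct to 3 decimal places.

20.000

Cumulative frequencies: 8, 18, 27, 39, 52
n = 52; position = 3n/4 = 39.
This falls in the class 15 – <20: L = 15, F = 27, f = 12, h = 5.
Upper quartile ≈ 15 + ((39 − 27) / 12) × 5 = 20.0000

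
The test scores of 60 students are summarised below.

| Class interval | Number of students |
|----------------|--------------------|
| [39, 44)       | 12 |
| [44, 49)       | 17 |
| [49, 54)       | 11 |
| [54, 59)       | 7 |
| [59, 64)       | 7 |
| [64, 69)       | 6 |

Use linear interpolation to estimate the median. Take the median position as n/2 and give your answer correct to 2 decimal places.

Cumulative frequencies: 12, 29, 40, 47, 54, 60
n = 60; position = n/2 = 30.
This falls in the class [49, 54): L = 49, F = 29, f = 11, h = 5.
Median ≈ 49 + ((30 − 29) / 11) × 5 = 49.4545

49.45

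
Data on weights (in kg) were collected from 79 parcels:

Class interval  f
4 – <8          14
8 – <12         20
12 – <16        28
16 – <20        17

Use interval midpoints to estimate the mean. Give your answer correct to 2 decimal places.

Midpoints: 6, 10, 14, 18
Σfm = 14×6 + 20×10 + 28×14 + 17×18 = 982
n = Σf = 79
Mean = 982 / 79 = 12.4304

12.43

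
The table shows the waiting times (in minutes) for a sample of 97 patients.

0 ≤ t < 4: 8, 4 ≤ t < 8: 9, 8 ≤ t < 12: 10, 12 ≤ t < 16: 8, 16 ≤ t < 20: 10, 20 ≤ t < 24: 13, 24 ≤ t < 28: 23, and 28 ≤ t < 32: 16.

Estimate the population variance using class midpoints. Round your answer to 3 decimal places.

82.784

Midpoints: 2, 6, 10, 14, 18, 22, 26, 30
n = 97, Σfm = 1826, mean = 18.8247
Σfm² = 42404
Σf(m − x̄)² = Σfm² − (Σfm)²/n = 42404 − 1826²/97 = 8030.0206
Population variance = 8030.0206 / 97 = 82.7837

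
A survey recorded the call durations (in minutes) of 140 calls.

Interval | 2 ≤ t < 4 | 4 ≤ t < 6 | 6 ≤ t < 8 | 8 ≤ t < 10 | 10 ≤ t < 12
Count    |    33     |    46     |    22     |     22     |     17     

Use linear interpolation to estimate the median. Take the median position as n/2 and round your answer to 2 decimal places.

5.61

Cumulative frequencies: 33, 79, 101, 123, 140
n = 140; position = n/2 = 70.
This falls in the class 4 ≤ t < 6: L = 4, F = 33, f = 46, h = 2.
Median ≈ 4 + ((70 − 33) / 46) × 2 = 5.6087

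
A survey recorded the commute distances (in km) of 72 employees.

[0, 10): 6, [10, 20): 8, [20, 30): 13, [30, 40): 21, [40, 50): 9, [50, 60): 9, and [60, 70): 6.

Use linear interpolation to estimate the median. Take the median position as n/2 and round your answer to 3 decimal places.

34.286

Cumulative frequencies: 6, 14, 27, 48, 57, 66, 72
n = 72; position = n/2 = 36.
This falls in the class [30, 40): L = 30, F = 27, f = 21, h = 10.
Median ≈ 30 + ((36 − 27) / 21) × 10 = 34.2857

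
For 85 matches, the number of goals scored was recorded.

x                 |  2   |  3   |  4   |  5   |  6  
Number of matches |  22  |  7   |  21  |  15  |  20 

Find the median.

Cumulative frequencies: 22, 29, 50, 65, 85
n = 85, so the median is the value in position (n+1)/2 = 43.
Position 43 falls at value 4.

4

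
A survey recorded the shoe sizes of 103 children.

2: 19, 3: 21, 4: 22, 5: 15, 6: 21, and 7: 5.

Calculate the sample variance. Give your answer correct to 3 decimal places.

Values: 2, 3, 4, 5, 6, 7
n = 103, Σfx = 425, mean = 4.1262
Σfx² = 1993
Σf(x − x̄)² = Σfx² − (Σfx)²/n = 1993 − 425²/103 = 239.3592
Sample variance = 239.3592 / 102 = 2.3467

2.347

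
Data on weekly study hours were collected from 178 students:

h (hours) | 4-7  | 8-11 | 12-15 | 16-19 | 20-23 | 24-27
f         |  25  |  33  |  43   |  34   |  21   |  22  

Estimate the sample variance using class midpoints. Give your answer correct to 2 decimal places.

Midpoints: 5.5, 9.5, 13.5, 17.5, 21.5, 25.5
n = 178, Σfm = 2639, mean = 14.8258
Σfm² = 45996.5
Σf(m − x̄)² = Σfm² − (Σfm)²/n = 45996.5 − 2639²/178 = 6871.1011
Sample variance = 6871.1011 / 177 = 38.8198

38.82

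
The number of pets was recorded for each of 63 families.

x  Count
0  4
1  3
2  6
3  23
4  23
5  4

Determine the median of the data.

Cumulative frequencies: 4, 7, 13, 36, 59, 63
n = 63, so the median is the value in position (n+1)/2 = 32.
Position 32 falls at value 3.

3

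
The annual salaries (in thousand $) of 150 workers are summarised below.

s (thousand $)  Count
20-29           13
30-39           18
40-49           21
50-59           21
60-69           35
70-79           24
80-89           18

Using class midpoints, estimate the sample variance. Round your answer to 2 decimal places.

Midpoints: 24.5, 34.5, 44.5, 54.5, 64.5, 74.5, 84.5
n = 150, Σfm = 8585, mean = 57.2333
Σfm² = 540527.5
Σf(m − x̄)² = Σfm² − (Σfm)²/n = 540527.5 − 8585²/150 = 49179.3333
Sample variance = 49179.3333 / 149 = 330.0626

330.06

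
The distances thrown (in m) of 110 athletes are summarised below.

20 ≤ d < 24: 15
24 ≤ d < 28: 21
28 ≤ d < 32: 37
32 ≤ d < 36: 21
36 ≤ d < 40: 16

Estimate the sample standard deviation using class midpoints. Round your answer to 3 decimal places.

4.936

Midpoints: 22, 26, 30, 34, 38
n = 110, Σfm = 3308, mean = 30.0727
Σfm² = 102136
Σf(m − x̄)² = Σfm² − (Σfm)²/n = 102136 − 3308²/110 = 2655.4182
Sample variance = 2655.4182 / 109 = 24.3616
Standard deviation = √24.3616 = 4.9358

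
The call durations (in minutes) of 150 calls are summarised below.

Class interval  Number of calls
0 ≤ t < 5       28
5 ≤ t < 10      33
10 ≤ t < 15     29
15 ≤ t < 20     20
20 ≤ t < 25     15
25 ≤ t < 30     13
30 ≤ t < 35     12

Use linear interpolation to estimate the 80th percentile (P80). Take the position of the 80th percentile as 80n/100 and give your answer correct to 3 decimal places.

Cumulative frequencies: 28, 61, 90, 110, 125, 138, 150
n = 150; position = 80n/100 = 120.
This falls in the class 20 ≤ t < 25: L = 20, F = 110, f = 15, h = 5.
80th percentile ≈ 20 + ((120 − 110) / 15) × 5 = 23.3333

23.333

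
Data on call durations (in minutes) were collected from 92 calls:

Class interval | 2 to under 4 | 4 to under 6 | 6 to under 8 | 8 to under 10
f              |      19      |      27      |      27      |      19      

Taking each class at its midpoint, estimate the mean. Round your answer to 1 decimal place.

Midpoints: 3, 5, 7, 9
Σfm = 19×3 + 27×5 + 27×7 + 19×9 = 552
n = Σf = 92
Mean = 552 / 92 = 6.0000

6.0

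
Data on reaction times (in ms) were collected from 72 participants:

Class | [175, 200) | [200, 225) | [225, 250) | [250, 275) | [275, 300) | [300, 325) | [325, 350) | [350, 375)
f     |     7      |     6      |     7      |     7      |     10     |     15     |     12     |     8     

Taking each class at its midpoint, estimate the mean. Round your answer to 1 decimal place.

Midpoints: 187.5, 212.5, 237.5, 262.5, 287.5, 312.5, 337.5, 362.5
Σfm = 7×187.5 + 6×212.5 + 7×237.5 + 7×262.5 + 10×287.5 + 15×312.5 + 12×337.5 + 8×362.5 = 20600
n = Σf = 72
Mean = 20600 / 72 = 286.1111

286.1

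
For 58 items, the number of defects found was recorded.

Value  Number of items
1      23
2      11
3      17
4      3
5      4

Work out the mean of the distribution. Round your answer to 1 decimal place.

Values: 1, 2, 3, 4, 5
Σfx = 23×1 + 11×2 + 17×3 + 3×4 + 4×5 = 128
n = Σf = 58
Mean = 128 / 58 = 2.2069

2.2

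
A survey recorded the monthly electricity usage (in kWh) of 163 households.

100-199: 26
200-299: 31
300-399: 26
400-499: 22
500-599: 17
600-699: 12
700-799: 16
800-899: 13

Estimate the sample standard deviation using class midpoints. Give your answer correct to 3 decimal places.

221.828

Midpoints: 149.5, 249.5, 349.5, 449.5, 549.5, 649.5, 749.5, 849.5
n = 163, Σfm = 70768.5, mean = 434.1626
Σfm² = 38696690.75
Σf(m − x̄)² = Σfm² − (Σfm)²/n = 38696690.75 − 70768.5²/163 = 7971656.4417
Sample variance = 7971656.4417 / 162 = 49207.7558
Standard deviation = √49207.7558 = 221.8282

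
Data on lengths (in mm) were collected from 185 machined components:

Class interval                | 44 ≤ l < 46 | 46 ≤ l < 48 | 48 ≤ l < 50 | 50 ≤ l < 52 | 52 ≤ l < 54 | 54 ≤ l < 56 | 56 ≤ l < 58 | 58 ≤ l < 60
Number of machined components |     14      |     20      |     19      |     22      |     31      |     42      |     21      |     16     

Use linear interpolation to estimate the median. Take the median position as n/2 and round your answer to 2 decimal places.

53.13

Cumulative frequencies: 14, 34, 53, 75, 106, 148, 169, 185
n = 185; position = n/2 = 92.5.
This falls in the class 52 ≤ l < 54: L = 52, F = 75, f = 31, h = 2.
Median ≈ 52 + ((92.5 − 75) / 31) × 2 = 53.1290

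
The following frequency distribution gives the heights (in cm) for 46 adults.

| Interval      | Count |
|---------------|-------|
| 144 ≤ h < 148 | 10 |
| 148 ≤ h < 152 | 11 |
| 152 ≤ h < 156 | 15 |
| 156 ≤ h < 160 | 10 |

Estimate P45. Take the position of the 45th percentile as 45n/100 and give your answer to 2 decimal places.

151.89

Cumulative frequencies: 10, 21, 36, 46
n = 46; position = 45n/100 = 20.7.
This falls in the class 148 ≤ h < 152: L = 148, F = 10, f = 11, h = 4.
45th percentile ≈ 148 + ((20.7 − 10) / 11) × 4 = 151.8909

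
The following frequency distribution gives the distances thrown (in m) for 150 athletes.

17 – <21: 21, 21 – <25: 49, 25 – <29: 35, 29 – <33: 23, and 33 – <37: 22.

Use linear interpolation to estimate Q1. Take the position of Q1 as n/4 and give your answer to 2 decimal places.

Cumulative frequencies: 21, 70, 105, 128, 150
n = 150; position = n/4 = 37.5.
This falls in the class 21 – <25: L = 21, F = 21, f = 49, h = 4.
Lower quartile ≈ 21 + ((37.5 − 21) / 49) × 4 = 22.3469

22.35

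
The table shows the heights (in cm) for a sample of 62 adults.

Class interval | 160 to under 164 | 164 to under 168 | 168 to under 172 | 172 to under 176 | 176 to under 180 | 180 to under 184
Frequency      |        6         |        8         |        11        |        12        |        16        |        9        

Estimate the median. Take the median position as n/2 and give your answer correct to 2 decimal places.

Cumulative frequencies: 6, 14, 25, 37, 53, 62
n = 62; position = n/2 = 31.
This falls in the class 172 to under 176: L = 172, F = 25, f = 12, h = 4.
Median ≈ 172 + ((31 − 25) / 12) × 4 = 174.0000

174.00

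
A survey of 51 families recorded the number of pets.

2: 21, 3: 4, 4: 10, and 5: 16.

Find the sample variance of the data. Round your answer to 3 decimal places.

1.727

Values: 2, 3, 4, 5
n = 51, Σfx = 174, mean = 3.4118
Σfx² = 680
Σf(x − x̄)² = Σfx² − (Σfx)²/n = 680 − 174²/51 = 86.3529
Sample variance = 86.3529 / 50 = 1.7271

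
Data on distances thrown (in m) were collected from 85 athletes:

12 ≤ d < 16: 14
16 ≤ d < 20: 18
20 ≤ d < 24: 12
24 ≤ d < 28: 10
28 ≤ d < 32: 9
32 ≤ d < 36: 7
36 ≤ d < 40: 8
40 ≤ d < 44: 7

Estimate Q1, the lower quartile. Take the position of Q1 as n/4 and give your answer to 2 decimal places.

17.61

Cumulative frequencies: 14, 32, 44, 54, 63, 70, 78, 85
n = 85; position = n/4 = 21.25.
This falls in the class 16 ≤ d < 20: L = 16, F = 14, f = 18, h = 4.
Lower quartile ≈ 16 + ((21.25 − 14) / 18) × 4 = 17.6111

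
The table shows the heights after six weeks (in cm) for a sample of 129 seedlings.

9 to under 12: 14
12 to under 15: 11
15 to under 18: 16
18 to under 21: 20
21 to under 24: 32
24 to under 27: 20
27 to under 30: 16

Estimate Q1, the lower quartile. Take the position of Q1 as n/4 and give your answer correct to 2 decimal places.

16.36

Cumulative frequencies: 14, 25, 41, 61, 93, 113, 129
n = 129; position = n/4 = 32.25.
This falls in the class 15 to under 18: L = 15, F = 25, f = 16, h = 3.
Lower quartile ≈ 15 + ((32.25 − 25) / 16) × 3 = 16.3594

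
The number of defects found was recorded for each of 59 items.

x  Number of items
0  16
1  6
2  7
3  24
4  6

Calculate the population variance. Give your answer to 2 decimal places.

Values: 0, 1, 2, 3, 4
n = 59, Σfx = 116, mean = 1.9661
Σfx² = 346
Σf(x − x̄)² = Σfx² − (Σfx)²/n = 346 − 116²/59 = 117.9322
Population variance = 117.9322 / 59 = 1.9989

2.00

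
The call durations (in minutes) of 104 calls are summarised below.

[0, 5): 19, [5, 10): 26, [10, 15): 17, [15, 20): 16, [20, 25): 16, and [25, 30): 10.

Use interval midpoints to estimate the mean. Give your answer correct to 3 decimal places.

13.173

Midpoints: 2.5, 7.5, 12.5, 17.5, 22.5, 27.5
Σfm = 19×2.5 + 26×7.5 + 17×12.5 + 16×17.5 + 16×22.5 + 10×27.5 = 1370
n = Σf = 104
Mean = 1370 / 104 = 13.1731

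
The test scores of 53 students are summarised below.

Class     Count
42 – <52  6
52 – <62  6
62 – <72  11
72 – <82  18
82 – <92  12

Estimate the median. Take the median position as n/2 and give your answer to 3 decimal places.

73.944

Cumulative frequencies: 6, 12, 23, 41, 53
n = 53; position = n/2 = 26.5.
This falls in the class 72 – <82: L = 72, F = 23, f = 18, h = 10.
Median ≈ 72 + ((26.5 − 23) / 18) × 10 = 73.9444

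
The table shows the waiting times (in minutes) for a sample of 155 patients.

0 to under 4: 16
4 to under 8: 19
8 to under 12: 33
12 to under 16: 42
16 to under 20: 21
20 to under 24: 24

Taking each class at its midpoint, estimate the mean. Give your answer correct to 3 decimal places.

12.710

Midpoints: 2, 6, 10, 14, 18, 22
Σfm = 16×2 + 19×6 + 33×10 + 42×14 + 21×18 + 24×22 = 1970
n = Σf = 155
Mean = 1970 / 155 = 12.7097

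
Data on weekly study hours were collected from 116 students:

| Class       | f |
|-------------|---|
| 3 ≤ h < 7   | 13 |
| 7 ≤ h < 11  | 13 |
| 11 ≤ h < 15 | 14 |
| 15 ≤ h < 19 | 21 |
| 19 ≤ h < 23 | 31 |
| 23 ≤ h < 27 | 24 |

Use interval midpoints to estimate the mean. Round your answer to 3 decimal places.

17.000

Midpoints: 5, 9, 13, 17, 21, 25
Σfm = 13×5 + 13×9 + 14×13 + 21×17 + 31×21 + 24×25 = 1972
n = Σf = 116
Mean = 1972 / 116 = 17.0000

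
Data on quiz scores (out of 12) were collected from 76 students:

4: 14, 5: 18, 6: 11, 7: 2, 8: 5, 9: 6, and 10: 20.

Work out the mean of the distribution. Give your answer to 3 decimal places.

6.842

Values: 4, 5, 6, 7, 8, 9, 10
Σfx = 14×4 + 18×5 + 11×6 + 2×7 + 5×8 + 6×9 + 20×10 = 520
n = Σf = 76
Mean = 520 / 76 = 6.8421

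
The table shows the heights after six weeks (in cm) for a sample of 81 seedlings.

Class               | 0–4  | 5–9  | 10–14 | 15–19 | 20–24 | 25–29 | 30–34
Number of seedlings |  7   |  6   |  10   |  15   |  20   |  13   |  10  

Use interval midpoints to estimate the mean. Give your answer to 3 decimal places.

Midpoints: 2, 7, 12, 17, 22, 27, 32
Σfm = 7×2 + 6×7 + 10×12 + 15×17 + 20×22 + 13×27 + 10×32 = 1542
n = Σf = 81
Mean = 1542 / 81 = 19.0370

19.037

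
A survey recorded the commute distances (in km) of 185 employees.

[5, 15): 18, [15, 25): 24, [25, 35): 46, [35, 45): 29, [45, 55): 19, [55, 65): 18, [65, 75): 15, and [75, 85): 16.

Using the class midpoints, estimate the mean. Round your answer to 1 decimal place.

40.9

Midpoints: 10, 20, 30, 40, 50, 60, 70, 80
Σfm = 18×10 + 24×20 + 46×30 + 29×40 + 19×50 + 18×60 + 15×70 + 16×80 = 7560
n = Σf = 185
Mean = 7560 / 185 = 40.8649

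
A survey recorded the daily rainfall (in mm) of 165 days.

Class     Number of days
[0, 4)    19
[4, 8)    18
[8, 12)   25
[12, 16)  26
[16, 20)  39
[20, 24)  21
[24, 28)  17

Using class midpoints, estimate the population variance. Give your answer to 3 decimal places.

52.636

Midpoints: 2, 6, 10, 14, 18, 22, 26
n = 165, Σfm = 2366, mean = 14.3394
Σfm² = 42612
Σf(m − x̄)² = Σfm² − (Σfm)²/n = 42612 − 2366²/165 = 8684.9939
Population variance = 8684.9939 / 165 = 52.6363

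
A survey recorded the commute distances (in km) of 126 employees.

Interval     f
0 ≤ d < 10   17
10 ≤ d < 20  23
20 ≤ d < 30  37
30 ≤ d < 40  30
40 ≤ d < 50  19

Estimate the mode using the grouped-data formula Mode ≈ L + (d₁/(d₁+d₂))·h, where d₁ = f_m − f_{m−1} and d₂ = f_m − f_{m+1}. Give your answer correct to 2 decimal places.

26.67

Modal class: 20 ≤ d < 30 (highest frequency 37).
d₁ = 37 − 23 = 14, d₂ = 37 − 30 = 7
Mode ≈ 20 + (14/(14+7)) × 10 = 20 + 6.6667 = 26.6667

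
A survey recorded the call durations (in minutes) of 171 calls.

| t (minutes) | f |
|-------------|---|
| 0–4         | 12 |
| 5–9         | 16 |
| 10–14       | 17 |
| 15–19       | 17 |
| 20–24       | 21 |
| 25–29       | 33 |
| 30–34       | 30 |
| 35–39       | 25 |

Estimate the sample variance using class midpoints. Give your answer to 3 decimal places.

Midpoints: 2, 7, 12, 17, 22, 27, 32, 37
n = 171, Σfm = 3867, mean = 22.6140
Σfm² = 107359
Σf(m − x̄)² = Σfm² − (Σfm)²/n = 107359 − 3867²/171 = 19910.5263
Sample variance = 19910.5263 / 170 = 117.1207

117.121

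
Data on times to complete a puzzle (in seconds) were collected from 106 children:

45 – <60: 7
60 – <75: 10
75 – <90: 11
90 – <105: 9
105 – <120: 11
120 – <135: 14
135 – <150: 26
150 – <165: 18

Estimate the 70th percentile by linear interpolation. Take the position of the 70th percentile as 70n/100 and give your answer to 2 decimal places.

142.04

Cumulative frequencies: 7, 17, 28, 37, 48, 62, 88, 106
n = 106; position = 70n/100 = 74.2.
This falls in the class 135 – <150: L = 135, F = 62, f = 26, h = 15.
70th percentile ≈ 135 + ((74.2 − 62) / 26) × 15 = 142.0385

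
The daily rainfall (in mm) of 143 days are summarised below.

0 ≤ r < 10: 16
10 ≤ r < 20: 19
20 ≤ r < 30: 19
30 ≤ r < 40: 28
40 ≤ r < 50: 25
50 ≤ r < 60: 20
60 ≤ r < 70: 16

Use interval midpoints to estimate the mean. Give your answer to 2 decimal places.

35.56

Midpoints: 5, 15, 25, 35, 45, 55, 65
Σfm = 16×5 + 19×15 + 19×25 + 28×35 + 25×45 + 20×55 + 16×65 = 5085
n = Σf = 143
Mean = 5085 / 143 = 35.5594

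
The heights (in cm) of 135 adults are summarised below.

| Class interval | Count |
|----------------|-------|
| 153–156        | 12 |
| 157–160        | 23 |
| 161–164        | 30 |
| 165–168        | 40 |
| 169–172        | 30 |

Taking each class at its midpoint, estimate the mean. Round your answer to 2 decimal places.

164.07

Midpoints: 154.5, 158.5, 162.5, 166.5, 170.5
Σfm = 12×154.5 + 23×158.5 + 30×162.5 + 40×166.5 + 30×170.5 = 22149.5
n = Σf = 135
Mean = 22149.5 / 135 = 164.0704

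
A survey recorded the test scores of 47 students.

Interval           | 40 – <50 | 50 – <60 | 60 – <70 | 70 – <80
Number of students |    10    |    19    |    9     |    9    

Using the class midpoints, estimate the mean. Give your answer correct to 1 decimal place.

58.6

Midpoints: 45, 55, 65, 75
Σfm = 10×45 + 19×55 + 9×65 + 9×75 = 2755
n = Σf = 47
Mean = 2755 / 47 = 58.6170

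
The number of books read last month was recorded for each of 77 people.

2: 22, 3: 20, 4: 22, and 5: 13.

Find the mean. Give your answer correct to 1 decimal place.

3.3

Values: 2, 3, 4, 5
Σfx = 22×2 + 20×3 + 22×4 + 13×5 = 257
n = Σf = 77
Mean = 257 / 77 = 3.3377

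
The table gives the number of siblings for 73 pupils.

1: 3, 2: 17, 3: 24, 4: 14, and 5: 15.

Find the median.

Cumulative frequencies: 3, 20, 44, 58, 73
n = 73, so the median is the value in position (n+1)/2 = 37.
Position 37 falls at value 3.

3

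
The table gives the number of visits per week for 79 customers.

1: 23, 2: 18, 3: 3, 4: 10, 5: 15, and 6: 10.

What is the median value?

2

Cumulative frequencies: 23, 41, 44, 54, 69, 79
n = 79, so the median is the value in position (n+1)/2 = 40.
Position 40 falls at value 2.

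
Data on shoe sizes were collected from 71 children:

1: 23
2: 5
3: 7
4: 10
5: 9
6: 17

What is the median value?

4

Cumulative frequencies: 23, 28, 35, 45, 54, 71
n = 71, so the median is the value in position (n+1)/2 = 36.
Position 36 falls at value 4.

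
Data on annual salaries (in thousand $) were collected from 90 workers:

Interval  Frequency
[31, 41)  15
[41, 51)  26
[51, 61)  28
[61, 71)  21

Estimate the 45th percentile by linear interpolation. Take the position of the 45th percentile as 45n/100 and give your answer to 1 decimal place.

50.8

Cumulative frequencies: 15, 41, 69, 90
n = 90; position = 45n/100 = 40.5.
This falls in the class [41, 51): L = 41, F = 15, f = 26, h = 10.
45th percentile ≈ 41 + ((40.5 − 15) / 26) × 10 = 50.8077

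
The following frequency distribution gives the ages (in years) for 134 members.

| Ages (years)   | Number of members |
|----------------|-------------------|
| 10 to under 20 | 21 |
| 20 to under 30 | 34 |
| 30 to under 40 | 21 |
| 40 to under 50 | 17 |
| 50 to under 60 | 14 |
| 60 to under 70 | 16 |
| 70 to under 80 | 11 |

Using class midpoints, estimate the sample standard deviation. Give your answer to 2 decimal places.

Midpoints: 15, 25, 35, 45, 55, 65, 75
n = 134, Σfm = 5300, mean = 39.5522
Σfm² = 257950
Σf(m − x̄)² = Σfm² − (Σfm)²/n = 257950 − 5300²/134 = 48323.1343
Sample variance = 48323.1343 / 133 = 363.3318
Standard deviation = √363.3318 = 19.0613

19.06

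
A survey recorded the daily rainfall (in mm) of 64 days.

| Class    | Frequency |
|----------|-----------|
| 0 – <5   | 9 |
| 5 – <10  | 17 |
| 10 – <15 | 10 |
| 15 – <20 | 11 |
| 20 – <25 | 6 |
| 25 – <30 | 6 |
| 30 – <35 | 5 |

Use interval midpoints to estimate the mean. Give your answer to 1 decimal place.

14.5

Midpoints: 2.5, 7.5, 12.5, 17.5, 22.5, 27.5, 32.5
Σfm = 9×2.5 + 17×7.5 + 10×12.5 + 11×17.5 + 6×22.5 + 6×27.5 + 5×32.5 = 930
n = Σf = 64
Mean = 930 / 64 = 14.5312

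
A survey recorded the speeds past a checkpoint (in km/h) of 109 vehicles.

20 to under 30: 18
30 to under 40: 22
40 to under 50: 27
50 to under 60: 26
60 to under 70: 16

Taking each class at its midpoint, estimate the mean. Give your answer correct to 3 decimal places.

45.000

Midpoints: 25, 35, 45, 55, 65
Σfm = 18×25 + 22×35 + 27×45 + 26×55 + 16×65 = 4905
n = Σf = 109
Mean = 4905 / 109 = 45.0000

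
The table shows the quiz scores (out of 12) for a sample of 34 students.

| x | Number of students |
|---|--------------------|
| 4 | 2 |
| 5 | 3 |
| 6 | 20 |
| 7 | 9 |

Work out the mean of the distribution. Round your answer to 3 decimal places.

6.059

Values: 4, 5, 6, 7
Σfx = 2×4 + 3×5 + 20×6 + 9×7 = 206
n = Σf = 34
Mean = 206 / 34 = 6.0588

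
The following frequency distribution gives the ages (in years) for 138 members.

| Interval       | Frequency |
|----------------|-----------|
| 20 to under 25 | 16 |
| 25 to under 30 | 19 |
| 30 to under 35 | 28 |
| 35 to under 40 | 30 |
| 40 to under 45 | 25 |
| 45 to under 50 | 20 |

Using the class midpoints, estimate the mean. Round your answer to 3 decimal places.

35.725

Midpoints: 22.5, 27.5, 32.5, 37.5, 42.5, 47.5
Σfm = 16×22.5 + 19×27.5 + 28×32.5 + 30×37.5 + 25×42.5 + 20×47.5 = 4930
n = Σf = 138
Mean = 4930 / 138 = 35.7246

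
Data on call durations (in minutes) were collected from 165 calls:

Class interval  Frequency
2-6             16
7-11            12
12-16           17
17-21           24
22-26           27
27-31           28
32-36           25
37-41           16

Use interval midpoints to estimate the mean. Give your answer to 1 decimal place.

23.0

Midpoints: 4, 9, 14, 19, 24, 29, 34, 39
Σfm = 16×4 + 12×9 + 17×14 + 24×19 + 27×24 + 28×29 + 25×34 + 16×39 = 3800
n = Σf = 165
Mean = 3800 / 165 = 23.0303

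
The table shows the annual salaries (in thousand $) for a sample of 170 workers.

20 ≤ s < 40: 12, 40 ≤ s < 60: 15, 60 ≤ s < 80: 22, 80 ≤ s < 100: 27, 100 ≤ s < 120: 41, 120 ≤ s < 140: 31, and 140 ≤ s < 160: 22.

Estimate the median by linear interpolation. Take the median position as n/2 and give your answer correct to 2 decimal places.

104.39

Cumulative frequencies: 12, 27, 49, 76, 117, 148, 170
n = 170; position = n/2 = 85.
This falls in the class 100 ≤ s < 120: L = 100, F = 76, f = 41, h = 20.
Median ≈ 100 + ((85 − 76) / 41) × 20 = 104.3902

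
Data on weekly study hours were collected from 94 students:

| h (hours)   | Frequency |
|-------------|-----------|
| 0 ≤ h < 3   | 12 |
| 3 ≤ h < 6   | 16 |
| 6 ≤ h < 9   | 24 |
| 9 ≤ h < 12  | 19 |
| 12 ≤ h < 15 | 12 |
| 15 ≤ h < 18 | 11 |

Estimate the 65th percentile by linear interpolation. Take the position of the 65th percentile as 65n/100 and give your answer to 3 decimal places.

Cumulative frequencies: 12, 28, 52, 71, 83, 94
n = 94; position = 65n/100 = 61.1.
This falls in the class 9 ≤ h < 12: L = 9, F = 52, f = 19, h = 3.
65th percentile ≈ 9 + ((61.1 − 52) / 19) × 3 = 10.4368

10.437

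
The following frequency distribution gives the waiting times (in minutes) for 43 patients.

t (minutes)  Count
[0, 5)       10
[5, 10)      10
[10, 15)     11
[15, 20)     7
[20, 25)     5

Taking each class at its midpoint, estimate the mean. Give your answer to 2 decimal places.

10.99

Midpoints: 2.5, 7.5, 12.5, 17.5, 22.5
Σfm = 10×2.5 + 10×7.5 + 11×12.5 + 7×17.5 + 5×22.5 = 472.5
n = Σf = 43
Mean = 472.5 / 43 = 10.9884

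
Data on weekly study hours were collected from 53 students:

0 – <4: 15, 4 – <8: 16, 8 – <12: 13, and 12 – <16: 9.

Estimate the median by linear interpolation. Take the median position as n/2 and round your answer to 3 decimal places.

Cumulative frequencies: 15, 31, 44, 53
n = 53; position = n/2 = 26.5.
This falls in the class 4 – <8: L = 4, F = 15, f = 16, h = 4.
Median ≈ 4 + ((26.5 − 15) / 16) × 4 = 6.8750

6.875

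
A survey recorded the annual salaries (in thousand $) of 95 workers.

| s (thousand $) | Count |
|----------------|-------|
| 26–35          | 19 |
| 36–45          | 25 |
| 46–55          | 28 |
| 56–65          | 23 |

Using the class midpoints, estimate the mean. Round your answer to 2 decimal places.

Midpoints: 30.5, 40.5, 50.5, 60.5
Σfm = 19×30.5 + 25×40.5 + 28×50.5 + 23×60.5 = 4397.5
n = Σf = 95
Mean = 4397.5 / 95 = 46.2895

46.29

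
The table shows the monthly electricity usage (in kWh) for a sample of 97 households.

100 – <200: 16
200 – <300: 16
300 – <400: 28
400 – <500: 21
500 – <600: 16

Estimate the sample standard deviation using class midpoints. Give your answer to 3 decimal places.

130.999

Midpoints: 150, 250, 350, 450, 550
n = 97, Σfm = 34450, mean = 355.1546
Σfm² = 13882500
Σf(m − x̄)² = Σfm² − (Σfm)²/n = 13882500 − 34450²/97 = 1647422.6804
Sample variance = 1647422.6804 / 96 = 17160.6529
Standard deviation = √17160.6529 = 130.9987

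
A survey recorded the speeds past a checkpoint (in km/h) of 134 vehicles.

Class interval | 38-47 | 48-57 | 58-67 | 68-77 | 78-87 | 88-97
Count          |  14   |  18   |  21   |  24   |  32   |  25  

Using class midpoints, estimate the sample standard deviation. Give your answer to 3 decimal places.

16.195

Midpoints: 42.5, 52.5, 62.5, 72.5, 82.5, 92.5
n = 134, Σfm = 9545, mean = 71.2313
Σfm² = 714787.5
Σf(m − x̄)² = Σfm² − (Σfm)²/n = 714787.5 − 9545²/134 = 34884.3284
Sample variance = 34884.3284 / 133 = 262.2882
Standard deviation = √262.2882 = 16.1953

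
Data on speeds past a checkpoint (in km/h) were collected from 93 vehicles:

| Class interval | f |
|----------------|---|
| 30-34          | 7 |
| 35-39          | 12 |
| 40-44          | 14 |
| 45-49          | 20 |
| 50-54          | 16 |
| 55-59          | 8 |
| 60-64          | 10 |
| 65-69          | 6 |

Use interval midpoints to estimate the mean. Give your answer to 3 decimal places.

Midpoints: 32, 37, 42, 47, 52, 57, 62, 67
Σfm = 7×32 + 12×37 + 14×42 + 20×47 + 16×52 + 8×57 + 10×62 + 6×67 = 4506
n = Σf = 93
Mean = 4506 / 93 = 48.4516

48.452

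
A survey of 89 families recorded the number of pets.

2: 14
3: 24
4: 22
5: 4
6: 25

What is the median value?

4

Cumulative frequencies: 14, 38, 60, 64, 89
n = 89, so the median is the value in position (n+1)/2 = 45.
Position 45 falls at value 4.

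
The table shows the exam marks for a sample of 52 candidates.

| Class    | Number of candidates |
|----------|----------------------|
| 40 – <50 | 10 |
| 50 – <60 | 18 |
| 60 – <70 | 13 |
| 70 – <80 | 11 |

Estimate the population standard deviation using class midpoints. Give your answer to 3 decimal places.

Midpoints: 45, 55, 65, 75
n = 52, Σfm = 3110, mean = 59.8077
Σfm² = 191500
Σf(m − x̄)² = Σfm² − (Σfm)²/n = 191500 − 3110²/52 = 5498.0769
Population variance = 5498.0769 / 52 = 105.7322
Standard deviation = √105.7322 = 10.2826

10.283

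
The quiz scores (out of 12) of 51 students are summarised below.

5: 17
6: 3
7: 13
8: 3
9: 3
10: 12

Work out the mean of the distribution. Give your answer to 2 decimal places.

7.16

Values: 5, 6, 7, 8, 9, 10
Σfx = 17×5 + 3×6 + 13×7 + 3×8 + 3×9 + 12×10 = 365
n = Σf = 51
Mean = 365 / 51 = 7.1569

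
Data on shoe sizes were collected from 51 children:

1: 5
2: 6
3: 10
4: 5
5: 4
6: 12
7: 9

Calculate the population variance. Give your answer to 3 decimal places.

Values: 1, 2, 3, 4, 5, 6, 7
n = 51, Σfx = 222, mean = 4.3529
Σfx² = 1172
Σf(x − x̄)² = Σfx² − (Σfx)²/n = 1172 − 222²/51 = 205.6471
Population variance = 205.6471 / 51 = 4.0323

4.032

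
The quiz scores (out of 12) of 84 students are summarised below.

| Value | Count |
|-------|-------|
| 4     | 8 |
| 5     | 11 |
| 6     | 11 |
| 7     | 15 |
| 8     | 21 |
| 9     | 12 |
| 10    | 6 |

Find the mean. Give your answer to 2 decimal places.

7.07

Values: 4, 5, 6, 7, 8, 9, 10
Σfx = 8×4 + 11×5 + 11×6 + 15×7 + 21×8 + 12×9 + 6×10 = 594
n = Σf = 84
Mean = 594 / 84 = 7.0714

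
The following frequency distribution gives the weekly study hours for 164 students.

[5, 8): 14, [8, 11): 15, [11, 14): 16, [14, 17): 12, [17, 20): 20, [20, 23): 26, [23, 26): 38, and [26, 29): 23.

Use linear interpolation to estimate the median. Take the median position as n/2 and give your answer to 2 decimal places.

20.58

Cumulative frequencies: 14, 29, 45, 57, 77, 103, 141, 164
n = 164; position = n/2 = 82.
This falls in the class [20, 23): L = 20, F = 77, f = 26, h = 3.
Median ≈ 20 + ((82 − 77) / 26) × 3 = 20.5769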